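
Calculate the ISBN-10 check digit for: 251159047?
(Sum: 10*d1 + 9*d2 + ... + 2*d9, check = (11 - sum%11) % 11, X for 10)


Weighted sum: 181
181 mod 11 = 5

Check digit: 6


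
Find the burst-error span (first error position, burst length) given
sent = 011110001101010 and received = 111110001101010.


XOR: 100000000000000

Burst at position 0, length 1


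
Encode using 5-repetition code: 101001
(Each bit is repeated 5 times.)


Each bit -> 5 copies

111110000011111000000000011111


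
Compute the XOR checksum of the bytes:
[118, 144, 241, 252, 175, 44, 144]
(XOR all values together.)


XOR chain: 118 ^ 144 ^ 241 ^ 252 ^ 175 ^ 44 ^ 144 = 248

248


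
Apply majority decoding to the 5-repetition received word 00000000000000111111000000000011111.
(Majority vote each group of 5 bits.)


Groups: 00000, 00000, 00001, 11111, 00000, 00000, 11111
Majority votes: 0001001

0001001


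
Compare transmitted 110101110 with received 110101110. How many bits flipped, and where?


XOR: 000000000

0 errors (received matches sent)


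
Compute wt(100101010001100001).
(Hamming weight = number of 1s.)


Counting 1s in 100101010001100001

7


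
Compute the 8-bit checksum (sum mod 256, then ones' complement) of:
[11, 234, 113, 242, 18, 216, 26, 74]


Sum = 934 mod 256 = 166
Complement = 89

89


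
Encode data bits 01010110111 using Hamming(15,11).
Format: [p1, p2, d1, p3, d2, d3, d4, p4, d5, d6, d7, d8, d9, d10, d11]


Parity bits: p1=1, p2=1, p3=1, p4=1

110110110110111


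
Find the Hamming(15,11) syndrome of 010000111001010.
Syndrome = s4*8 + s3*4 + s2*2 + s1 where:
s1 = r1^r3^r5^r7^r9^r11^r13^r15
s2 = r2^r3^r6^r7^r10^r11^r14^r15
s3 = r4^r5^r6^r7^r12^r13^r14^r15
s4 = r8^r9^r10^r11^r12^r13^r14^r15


s1=0, s2=1, s3=1, s4=0

Syndrome = 6 (error at position 6)


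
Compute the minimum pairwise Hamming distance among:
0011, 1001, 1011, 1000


Comparing all pairs, minimum distance: 1
Can detect 0 errors, correct 0 errors

1


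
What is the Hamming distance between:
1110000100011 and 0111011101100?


XOR: 1001011001111
Count of 1s: 8

8


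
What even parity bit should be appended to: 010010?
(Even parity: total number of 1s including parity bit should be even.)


Number of 1s in data: 2
Parity bit: 0

0


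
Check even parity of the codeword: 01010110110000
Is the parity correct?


Number of 1s: 6

Yes, parity is correct (6 ones)


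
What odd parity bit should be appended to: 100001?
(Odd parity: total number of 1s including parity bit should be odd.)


Number of 1s in data: 2
Parity bit: 1

1


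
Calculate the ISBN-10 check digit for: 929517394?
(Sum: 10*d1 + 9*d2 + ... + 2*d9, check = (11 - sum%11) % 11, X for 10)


Weighted sum: 303
303 mod 11 = 6

Check digit: 5


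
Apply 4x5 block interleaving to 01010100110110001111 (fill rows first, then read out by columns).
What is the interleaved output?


Matrix:
  01010
  10011
  01100
  01111
Read columns: 01001011001111010101

01001011001111010101


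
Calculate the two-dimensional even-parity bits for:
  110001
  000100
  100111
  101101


Row parities: 1100
Column parities: 111111

Row P: 1100, Col P: 111111, Corner: 0


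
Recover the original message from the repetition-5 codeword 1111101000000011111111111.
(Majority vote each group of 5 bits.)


Groups: 11111, 01000, 00001, 11111, 11111
Majority votes: 10011

10011


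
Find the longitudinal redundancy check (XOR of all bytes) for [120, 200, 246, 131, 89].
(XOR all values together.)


XOR chain: 120 ^ 200 ^ 246 ^ 131 ^ 89 = 156

156


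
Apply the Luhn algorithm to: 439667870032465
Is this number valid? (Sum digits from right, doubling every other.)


Luhn sum = 65
65 mod 10 = 5

Invalid (Luhn sum mod 10 = 5)


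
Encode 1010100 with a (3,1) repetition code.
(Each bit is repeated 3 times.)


Each bit -> 3 copies

111000111000111000000


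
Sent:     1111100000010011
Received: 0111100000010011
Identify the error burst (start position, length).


XOR: 1000000000000000

Burst at position 0, length 1


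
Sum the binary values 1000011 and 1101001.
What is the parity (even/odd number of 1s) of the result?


1000011 = 67
1101001 = 105
Sum = 172 = 10101100
1s count = 4

even parity (4 ones in 10101100)


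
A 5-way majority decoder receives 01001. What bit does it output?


Ones: 2 out of 5
Threshold: 3

0 (2/5 voted 1)


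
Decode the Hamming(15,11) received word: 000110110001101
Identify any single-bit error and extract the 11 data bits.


Syndrome = 0: no error detected

Data: 01010001101 (no errors)


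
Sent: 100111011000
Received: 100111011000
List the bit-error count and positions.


XOR: 000000000000

0 errors (received matches sent)


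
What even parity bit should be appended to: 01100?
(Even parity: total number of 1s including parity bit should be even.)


Number of 1s in data: 2
Parity bit: 0

0


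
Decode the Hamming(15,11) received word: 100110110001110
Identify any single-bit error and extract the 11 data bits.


Syndrome = 0: no error detected

Data: 01010001110 (no errors)


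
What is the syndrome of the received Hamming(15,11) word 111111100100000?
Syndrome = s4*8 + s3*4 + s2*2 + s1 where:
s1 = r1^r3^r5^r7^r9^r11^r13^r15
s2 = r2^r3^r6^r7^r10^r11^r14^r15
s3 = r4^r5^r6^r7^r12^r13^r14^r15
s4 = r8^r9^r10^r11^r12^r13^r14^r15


s1=0, s2=1, s3=0, s4=1

Syndrome = 10 (error at position 10)


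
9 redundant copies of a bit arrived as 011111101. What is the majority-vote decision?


Ones: 7 out of 9
Threshold: 5

1 (7/9 voted 1)


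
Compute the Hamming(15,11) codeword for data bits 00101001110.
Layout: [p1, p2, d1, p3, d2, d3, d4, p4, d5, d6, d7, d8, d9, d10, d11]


Parity bits: p1=0, p2=0, p3=0, p4=0

000001001001110


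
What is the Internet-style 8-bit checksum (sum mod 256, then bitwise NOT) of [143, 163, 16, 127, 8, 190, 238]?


Sum = 885 mod 256 = 117
Complement = 138

138


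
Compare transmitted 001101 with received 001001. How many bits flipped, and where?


XOR: 000100

1 error(s) at position(s): 3


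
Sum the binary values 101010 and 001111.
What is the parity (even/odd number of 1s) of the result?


101010 = 42
001111 = 15
Sum = 57 = 111001
1s count = 4

even parity (4 ones in 111001)


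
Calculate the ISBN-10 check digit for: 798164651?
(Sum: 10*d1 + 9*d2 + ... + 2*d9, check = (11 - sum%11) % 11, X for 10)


Weighted sum: 319
319 mod 11 = 0

Check digit: 0


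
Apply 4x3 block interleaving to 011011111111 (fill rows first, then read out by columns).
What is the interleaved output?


Matrix:
  011
  011
  111
  111
Read columns: 001111111111

001111111111


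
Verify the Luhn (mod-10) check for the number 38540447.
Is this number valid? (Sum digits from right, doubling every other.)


Luhn sum = 38
38 mod 10 = 8

Invalid (Luhn sum mod 10 = 8)


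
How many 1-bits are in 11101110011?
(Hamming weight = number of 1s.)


Counting 1s in 11101110011

8


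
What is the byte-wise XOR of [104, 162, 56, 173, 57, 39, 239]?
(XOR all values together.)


XOR chain: 104 ^ 162 ^ 56 ^ 173 ^ 57 ^ 39 ^ 239 = 174

174


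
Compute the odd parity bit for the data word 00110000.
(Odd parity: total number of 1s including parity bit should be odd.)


Number of 1s in data: 2
Parity bit: 1

1


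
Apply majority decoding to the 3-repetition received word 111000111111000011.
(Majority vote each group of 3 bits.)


Groups: 111, 000, 111, 111, 000, 011
Majority votes: 101101

101101


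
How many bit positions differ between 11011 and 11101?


XOR: 00110
Count of 1s: 2

2


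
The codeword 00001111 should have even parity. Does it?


Number of 1s: 4

Yes, parity is correct (4 ones)


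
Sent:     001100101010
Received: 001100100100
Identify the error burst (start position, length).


XOR: 000000001110

Burst at position 8, length 3


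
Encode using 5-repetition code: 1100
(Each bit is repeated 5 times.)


Each bit -> 5 copies

11111111110000000000


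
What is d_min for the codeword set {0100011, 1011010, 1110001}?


Comparing all pairs, minimum distance: 3
Can detect 2 errors, correct 1 errors

3


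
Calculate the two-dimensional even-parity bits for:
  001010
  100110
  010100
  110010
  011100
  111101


Row parities: 010111
Column parities: 101011

Row P: 010111, Col P: 101011, Corner: 0


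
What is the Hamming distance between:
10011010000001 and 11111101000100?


XOR: 01100111000101
Count of 1s: 7

7


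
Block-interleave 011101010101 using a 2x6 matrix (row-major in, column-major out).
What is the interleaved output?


Matrix:
  011101
  010101
Read columns: 001110110011

001110110011


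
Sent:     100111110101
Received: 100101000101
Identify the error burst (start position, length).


XOR: 000010110000

Burst at position 4, length 4


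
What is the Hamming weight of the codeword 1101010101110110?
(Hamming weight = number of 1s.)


Counting 1s in 1101010101110110

10


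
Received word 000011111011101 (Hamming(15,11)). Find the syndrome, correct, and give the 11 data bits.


Syndrome = 0: no error detected

Data: 01111011101 (no errors)


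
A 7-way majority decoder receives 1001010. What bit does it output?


Ones: 3 out of 7
Threshold: 4

0 (3/7 voted 1)


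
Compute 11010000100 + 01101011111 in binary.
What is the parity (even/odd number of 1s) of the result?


11010000100 = 1668
01101011111 = 863
Sum = 2531 = 100111100011
1s count = 7

odd parity (7 ones in 100111100011)


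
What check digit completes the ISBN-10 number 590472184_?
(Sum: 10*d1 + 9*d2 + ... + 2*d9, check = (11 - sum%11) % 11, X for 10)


Weighted sum: 247
247 mod 11 = 5

Check digit: 6


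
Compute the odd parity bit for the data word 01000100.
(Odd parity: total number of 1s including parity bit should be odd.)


Number of 1s in data: 2
Parity bit: 1

1


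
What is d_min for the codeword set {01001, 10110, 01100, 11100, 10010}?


Comparing all pairs, minimum distance: 1
Can detect 0 errors, correct 0 errors

1


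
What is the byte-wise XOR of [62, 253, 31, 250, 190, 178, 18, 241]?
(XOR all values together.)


XOR chain: 62 ^ 253 ^ 31 ^ 250 ^ 190 ^ 178 ^ 18 ^ 241 = 201

201


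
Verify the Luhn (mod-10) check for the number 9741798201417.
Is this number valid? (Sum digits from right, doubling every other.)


Luhn sum = 63
63 mod 10 = 3

Invalid (Luhn sum mod 10 = 3)


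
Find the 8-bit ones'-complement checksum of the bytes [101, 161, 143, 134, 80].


Sum = 619 mod 256 = 107
Complement = 148

148


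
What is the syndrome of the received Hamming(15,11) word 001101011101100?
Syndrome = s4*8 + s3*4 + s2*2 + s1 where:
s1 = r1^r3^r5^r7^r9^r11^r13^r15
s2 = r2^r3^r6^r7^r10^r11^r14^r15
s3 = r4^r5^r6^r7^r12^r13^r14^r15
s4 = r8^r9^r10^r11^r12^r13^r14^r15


s1=1, s2=1, s3=0, s4=1

Syndrome = 11 (error at position 11)


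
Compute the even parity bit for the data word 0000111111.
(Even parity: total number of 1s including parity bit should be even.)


Number of 1s in data: 6
Parity bit: 0

0


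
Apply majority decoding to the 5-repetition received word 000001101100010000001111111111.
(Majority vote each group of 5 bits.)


Groups: 00000, 11011, 00010, 00000, 11111, 11111
Majority votes: 010011

010011


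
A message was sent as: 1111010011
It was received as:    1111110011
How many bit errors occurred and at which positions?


XOR: 0000100000

1 error(s) at position(s): 4


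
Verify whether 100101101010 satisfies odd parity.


Number of 1s: 6

No, parity error (6 ones)


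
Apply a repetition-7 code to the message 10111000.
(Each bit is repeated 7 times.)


Each bit -> 7 copies

11111110000000111111111111111111111000000000000000000000


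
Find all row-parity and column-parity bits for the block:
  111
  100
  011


Row parities: 110
Column parities: 000

Row P: 110, Col P: 000, Corner: 0


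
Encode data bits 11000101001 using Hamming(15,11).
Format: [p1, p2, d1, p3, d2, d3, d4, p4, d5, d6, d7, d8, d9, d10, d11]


Parity bits: p1=1, p2=1, p3=1, p4=1

111110010101001


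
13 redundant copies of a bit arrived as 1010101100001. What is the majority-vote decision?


Ones: 6 out of 13
Threshold: 7

0 (6/13 voted 1)


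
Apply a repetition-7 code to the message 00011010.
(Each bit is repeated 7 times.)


Each bit -> 7 copies

00000000000000000000011111111111111000000011111110000000


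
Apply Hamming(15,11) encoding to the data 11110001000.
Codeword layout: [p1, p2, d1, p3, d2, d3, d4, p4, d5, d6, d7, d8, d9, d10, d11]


Parity bits: p1=1, p2=1, p3=0, p4=1

111011110001000


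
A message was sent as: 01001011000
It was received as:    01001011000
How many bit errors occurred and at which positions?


XOR: 00000000000

0 errors (received matches sent)


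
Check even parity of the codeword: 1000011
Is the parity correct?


Number of 1s: 3

No, parity error (3 ones)


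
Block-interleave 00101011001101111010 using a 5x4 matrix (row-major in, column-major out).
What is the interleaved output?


Matrix:
  0010
  1011
  0011
  0111
  1010
Read columns: 01001000101111101110

01001000101111101110


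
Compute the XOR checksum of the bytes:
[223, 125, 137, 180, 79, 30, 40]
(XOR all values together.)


XOR chain: 223 ^ 125 ^ 137 ^ 180 ^ 79 ^ 30 ^ 40 = 230

230


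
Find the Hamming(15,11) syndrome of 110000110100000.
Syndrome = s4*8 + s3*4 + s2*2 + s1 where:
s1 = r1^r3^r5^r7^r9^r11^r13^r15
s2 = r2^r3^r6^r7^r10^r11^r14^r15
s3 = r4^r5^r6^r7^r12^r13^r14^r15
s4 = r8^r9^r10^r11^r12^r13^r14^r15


s1=0, s2=1, s3=1, s4=0

Syndrome = 6 (error at position 6)


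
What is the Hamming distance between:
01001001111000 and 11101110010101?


XOR: 10100111101101
Count of 1s: 9

9


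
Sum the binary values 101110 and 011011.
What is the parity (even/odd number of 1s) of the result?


101110 = 46
011011 = 27
Sum = 73 = 1001001
1s count = 3

odd parity (3 ones in 1001001)


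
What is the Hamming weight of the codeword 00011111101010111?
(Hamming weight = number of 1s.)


Counting 1s in 00011111101010111

11


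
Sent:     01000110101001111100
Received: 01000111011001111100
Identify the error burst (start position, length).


XOR: 00000001110000000000

Burst at position 7, length 3


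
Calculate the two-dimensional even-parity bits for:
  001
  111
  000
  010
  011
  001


Row parities: 110101
Column parities: 110

Row P: 110101, Col P: 110, Corner: 0


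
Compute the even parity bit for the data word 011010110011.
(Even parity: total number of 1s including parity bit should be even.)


Number of 1s in data: 7
Parity bit: 1

1


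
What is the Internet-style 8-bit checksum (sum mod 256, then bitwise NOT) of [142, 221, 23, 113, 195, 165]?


Sum = 859 mod 256 = 91
Complement = 164

164


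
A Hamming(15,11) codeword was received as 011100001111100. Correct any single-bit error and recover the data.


Syndrome = 12: error at position 12

Data: 10001110100 (corrected bit 12)


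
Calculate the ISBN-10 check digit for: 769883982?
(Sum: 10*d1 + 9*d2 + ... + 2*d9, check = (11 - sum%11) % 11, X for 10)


Weighted sum: 379
379 mod 11 = 5

Check digit: 6


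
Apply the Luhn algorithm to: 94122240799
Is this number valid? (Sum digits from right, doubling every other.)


Luhn sum = 57
57 mod 10 = 7

Invalid (Luhn sum mod 10 = 7)


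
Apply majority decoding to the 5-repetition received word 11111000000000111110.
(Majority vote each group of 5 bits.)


Groups: 11111, 00000, 00001, 11110
Majority votes: 1001

1001


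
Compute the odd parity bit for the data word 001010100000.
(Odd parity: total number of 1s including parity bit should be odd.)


Number of 1s in data: 3
Parity bit: 0

0


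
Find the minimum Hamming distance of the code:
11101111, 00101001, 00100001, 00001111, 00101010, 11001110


Comparing all pairs, minimum distance: 1
Can detect 0 errors, correct 0 errors

1


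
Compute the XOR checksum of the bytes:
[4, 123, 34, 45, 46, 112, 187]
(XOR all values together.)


XOR chain: 4 ^ 123 ^ 34 ^ 45 ^ 46 ^ 112 ^ 187 = 149

149


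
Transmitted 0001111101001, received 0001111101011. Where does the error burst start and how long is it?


XOR: 0000000000010

Burst at position 11, length 1


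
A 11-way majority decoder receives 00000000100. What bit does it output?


Ones: 1 out of 11
Threshold: 6

0 (1/11 voted 1)


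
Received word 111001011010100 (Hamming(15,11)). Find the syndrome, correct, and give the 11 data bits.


Syndrome = 1: error at position 1

Data: 10101010100 (corrected bit 1)


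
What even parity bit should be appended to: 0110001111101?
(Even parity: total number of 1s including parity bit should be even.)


Number of 1s in data: 8
Parity bit: 0

0


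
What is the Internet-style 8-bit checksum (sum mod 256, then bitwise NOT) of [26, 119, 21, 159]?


Sum = 325 mod 256 = 69
Complement = 186

186


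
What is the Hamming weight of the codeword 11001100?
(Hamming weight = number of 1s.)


Counting 1s in 11001100

4


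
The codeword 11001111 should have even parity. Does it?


Number of 1s: 6

Yes, parity is correct (6 ones)


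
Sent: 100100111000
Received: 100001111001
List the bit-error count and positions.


XOR: 000101000001

3 error(s) at position(s): 3, 5, 11


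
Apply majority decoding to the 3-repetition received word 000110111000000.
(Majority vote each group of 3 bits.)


Groups: 000, 110, 111, 000, 000
Majority votes: 01100

01100


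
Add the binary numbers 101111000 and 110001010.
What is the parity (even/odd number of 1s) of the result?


101111000 = 376
110001010 = 394
Sum = 770 = 1100000010
1s count = 3

odd parity (3 ones in 1100000010)


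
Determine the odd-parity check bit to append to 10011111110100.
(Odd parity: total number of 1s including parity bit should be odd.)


Number of 1s in data: 9
Parity bit: 0

0


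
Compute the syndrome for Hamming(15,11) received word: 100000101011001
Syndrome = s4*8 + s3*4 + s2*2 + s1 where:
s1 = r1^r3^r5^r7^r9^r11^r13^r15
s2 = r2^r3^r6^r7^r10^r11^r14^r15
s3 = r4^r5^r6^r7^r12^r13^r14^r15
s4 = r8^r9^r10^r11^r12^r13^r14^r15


s1=1, s2=1, s3=1, s4=0

Syndrome = 7 (error at position 7)


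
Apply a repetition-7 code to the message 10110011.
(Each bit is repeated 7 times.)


Each bit -> 7 copies

11111110000000111111111111110000000000000011111111111111


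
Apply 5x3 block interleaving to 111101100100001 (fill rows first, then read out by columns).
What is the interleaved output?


Matrix:
  111
  101
  100
  100
  001
Read columns: 111101000011001

111101000011001


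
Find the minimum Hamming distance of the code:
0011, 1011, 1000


Comparing all pairs, minimum distance: 1
Can detect 0 errors, correct 0 errors

1


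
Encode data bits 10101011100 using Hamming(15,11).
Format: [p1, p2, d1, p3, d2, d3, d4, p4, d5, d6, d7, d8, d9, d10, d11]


Parity bits: p1=0, p2=1, p3=1, p4=0

011101001011100


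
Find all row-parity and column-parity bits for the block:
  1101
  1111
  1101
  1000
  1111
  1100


Row parities: 101100
Column parities: 0100

Row P: 101100, Col P: 0100, Corner: 1


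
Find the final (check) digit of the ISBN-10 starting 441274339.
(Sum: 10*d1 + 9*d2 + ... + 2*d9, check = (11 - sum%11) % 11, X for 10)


Weighted sum: 199
199 mod 11 = 1

Check digit: X


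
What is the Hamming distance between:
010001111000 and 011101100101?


XOR: 001100011101
Count of 1s: 6

6


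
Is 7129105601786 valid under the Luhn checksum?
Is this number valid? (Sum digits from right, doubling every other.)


Luhn sum = 51
51 mod 10 = 1

Invalid (Luhn sum mod 10 = 1)


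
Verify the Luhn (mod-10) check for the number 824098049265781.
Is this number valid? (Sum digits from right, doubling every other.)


Luhn sum = 75
75 mod 10 = 5

Invalid (Luhn sum mod 10 = 5)


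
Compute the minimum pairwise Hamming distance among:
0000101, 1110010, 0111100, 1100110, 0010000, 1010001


Comparing all pairs, minimum distance: 2
Can detect 1 errors, correct 0 errors

2


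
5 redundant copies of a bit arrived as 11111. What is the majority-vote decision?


Ones: 5 out of 5
Threshold: 3

1 (5/5 voted 1)


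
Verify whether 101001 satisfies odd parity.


Number of 1s: 3

Yes, parity is correct (3 ones)


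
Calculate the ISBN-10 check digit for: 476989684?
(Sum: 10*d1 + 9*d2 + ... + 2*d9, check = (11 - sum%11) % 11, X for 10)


Weighted sum: 363
363 mod 11 = 0

Check digit: 0


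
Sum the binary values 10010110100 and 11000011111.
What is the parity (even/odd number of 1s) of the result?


10010110100 = 1204
11000011111 = 1567
Sum = 2771 = 101011010011
1s count = 7

odd parity (7 ones in 101011010011)


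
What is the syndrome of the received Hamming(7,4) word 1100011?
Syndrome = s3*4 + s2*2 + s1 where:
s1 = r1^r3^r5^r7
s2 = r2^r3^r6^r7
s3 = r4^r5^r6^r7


s1=0, s2=1, s3=0

Syndrome = 2 (error at position 2)


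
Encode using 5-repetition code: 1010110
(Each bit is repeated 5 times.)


Each bit -> 5 copies

11111000001111100000111111111100000


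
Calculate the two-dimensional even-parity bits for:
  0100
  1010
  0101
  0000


Row parities: 1000
Column parities: 1011

Row P: 1000, Col P: 1011, Corner: 1


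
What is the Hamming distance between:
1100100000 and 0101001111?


XOR: 1001101111
Count of 1s: 7

7


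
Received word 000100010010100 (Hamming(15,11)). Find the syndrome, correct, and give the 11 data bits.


Syndrome = 10: error at position 10

Data: 00000110100 (corrected bit 10)


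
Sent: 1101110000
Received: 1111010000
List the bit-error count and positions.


XOR: 0010100000

2 error(s) at position(s): 2, 4


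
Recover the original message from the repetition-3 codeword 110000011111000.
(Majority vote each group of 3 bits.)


Groups: 110, 000, 011, 111, 000
Majority votes: 10110

10110


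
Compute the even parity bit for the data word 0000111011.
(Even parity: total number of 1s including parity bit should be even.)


Number of 1s in data: 5
Parity bit: 1

1


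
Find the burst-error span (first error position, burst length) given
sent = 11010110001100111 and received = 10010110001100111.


XOR: 01000000000000000

Burst at position 1, length 1


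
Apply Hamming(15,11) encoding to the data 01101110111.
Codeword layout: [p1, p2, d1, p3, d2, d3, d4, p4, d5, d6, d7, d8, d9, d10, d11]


Parity bits: p1=1, p2=1, p3=1, p4=0

110111001110111


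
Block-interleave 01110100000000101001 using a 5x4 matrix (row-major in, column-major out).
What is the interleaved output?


Matrix:
  0111
  0100
  0000
  0010
  1001
Read columns: 00001110001001010001

00001110001001010001


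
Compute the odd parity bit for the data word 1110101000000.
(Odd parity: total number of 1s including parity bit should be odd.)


Number of 1s in data: 5
Parity bit: 0

0


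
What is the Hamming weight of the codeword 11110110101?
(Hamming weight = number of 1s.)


Counting 1s in 11110110101

8


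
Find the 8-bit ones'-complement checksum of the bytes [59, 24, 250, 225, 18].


Sum = 576 mod 256 = 64
Complement = 191

191


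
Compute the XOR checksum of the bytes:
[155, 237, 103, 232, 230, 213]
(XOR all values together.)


XOR chain: 155 ^ 237 ^ 103 ^ 232 ^ 230 ^ 213 = 202

202


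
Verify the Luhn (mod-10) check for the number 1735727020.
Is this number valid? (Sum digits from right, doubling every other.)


Luhn sum = 36
36 mod 10 = 6

Invalid (Luhn sum mod 10 = 6)


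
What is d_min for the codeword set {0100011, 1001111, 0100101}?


Comparing all pairs, minimum distance: 2
Can detect 1 errors, correct 0 errors

2


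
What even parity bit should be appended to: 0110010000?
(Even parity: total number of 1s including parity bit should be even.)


Number of 1s in data: 3
Parity bit: 1

1


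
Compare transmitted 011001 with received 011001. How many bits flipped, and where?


XOR: 000000

0 errors (received matches sent)


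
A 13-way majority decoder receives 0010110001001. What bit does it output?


Ones: 5 out of 13
Threshold: 7

0 (5/13 voted 1)


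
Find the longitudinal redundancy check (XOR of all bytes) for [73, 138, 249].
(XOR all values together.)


XOR chain: 73 ^ 138 ^ 249 = 58

58


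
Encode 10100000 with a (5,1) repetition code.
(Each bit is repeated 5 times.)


Each bit -> 5 copies

1111100000111110000000000000000000000000


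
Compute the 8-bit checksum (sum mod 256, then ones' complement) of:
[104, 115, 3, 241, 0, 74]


Sum = 537 mod 256 = 25
Complement = 230

230


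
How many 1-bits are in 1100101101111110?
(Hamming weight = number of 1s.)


Counting 1s in 1100101101111110

11


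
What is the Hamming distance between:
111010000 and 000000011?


XOR: 111010011
Count of 1s: 6

6


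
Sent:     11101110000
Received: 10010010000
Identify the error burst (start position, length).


XOR: 01111100000

Burst at position 1, length 5


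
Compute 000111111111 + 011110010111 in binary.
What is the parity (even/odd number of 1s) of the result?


000111111111 = 511
011110010111 = 1943
Sum = 2454 = 100110010110
1s count = 6

even parity (6 ones in 100110010110)


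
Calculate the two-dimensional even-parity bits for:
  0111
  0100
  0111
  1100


Row parities: 1110
Column parities: 1000

Row P: 1110, Col P: 1000, Corner: 1


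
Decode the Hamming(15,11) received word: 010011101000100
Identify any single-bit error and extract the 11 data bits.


Syndrome = 2: error at position 2

Data: 01111000100 (corrected bit 2)


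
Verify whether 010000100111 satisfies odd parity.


Number of 1s: 5

Yes, parity is correct (5 ones)


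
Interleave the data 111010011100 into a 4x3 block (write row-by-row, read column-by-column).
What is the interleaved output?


Matrix:
  111
  010
  011
  100
Read columns: 100111101010

100111101010


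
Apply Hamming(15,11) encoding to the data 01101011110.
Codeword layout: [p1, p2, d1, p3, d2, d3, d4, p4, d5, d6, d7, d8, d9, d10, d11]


Parity bits: p1=0, p2=1, p3=1, p4=1

010111011011110


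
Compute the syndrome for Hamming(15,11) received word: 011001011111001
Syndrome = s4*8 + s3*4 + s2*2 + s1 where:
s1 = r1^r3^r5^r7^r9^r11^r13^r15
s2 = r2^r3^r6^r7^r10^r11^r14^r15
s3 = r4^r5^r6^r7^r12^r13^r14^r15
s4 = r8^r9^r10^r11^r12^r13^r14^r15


s1=0, s2=0, s3=1, s4=0

Syndrome = 4 (error at position 4)


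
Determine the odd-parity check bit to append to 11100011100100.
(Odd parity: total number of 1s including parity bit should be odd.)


Number of 1s in data: 7
Parity bit: 0

0


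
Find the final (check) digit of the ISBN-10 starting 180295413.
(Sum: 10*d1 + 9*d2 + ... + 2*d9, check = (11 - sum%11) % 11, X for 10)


Weighted sum: 200
200 mod 11 = 2

Check digit: 9


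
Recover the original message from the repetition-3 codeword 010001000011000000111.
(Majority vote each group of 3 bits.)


Groups: 010, 001, 000, 011, 000, 000, 111
Majority votes: 0001001

0001001


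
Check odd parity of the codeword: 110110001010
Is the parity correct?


Number of 1s: 6

No, parity error (6 ones)


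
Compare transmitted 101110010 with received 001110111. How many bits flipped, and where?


XOR: 100000101

3 error(s) at position(s): 0, 6, 8


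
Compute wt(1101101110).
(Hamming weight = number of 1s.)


Counting 1s in 1101101110

7


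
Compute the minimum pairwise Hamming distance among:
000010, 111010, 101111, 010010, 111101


Comparing all pairs, minimum distance: 1
Can detect 0 errors, correct 0 errors

1


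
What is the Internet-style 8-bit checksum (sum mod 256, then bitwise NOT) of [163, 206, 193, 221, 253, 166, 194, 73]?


Sum = 1469 mod 256 = 189
Complement = 66

66


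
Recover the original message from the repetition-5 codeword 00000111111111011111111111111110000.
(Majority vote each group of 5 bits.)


Groups: 00000, 11111, 11110, 11111, 11111, 11111, 10000
Majority votes: 0111110

0111110


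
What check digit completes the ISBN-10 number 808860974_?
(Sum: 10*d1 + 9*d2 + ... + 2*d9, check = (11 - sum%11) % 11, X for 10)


Weighted sum: 301
301 mod 11 = 4

Check digit: 7


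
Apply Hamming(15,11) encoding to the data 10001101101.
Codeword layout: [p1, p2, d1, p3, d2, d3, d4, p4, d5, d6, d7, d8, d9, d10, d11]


Parity bits: p1=0, p2=1, p3=1, p4=1

011100011101101


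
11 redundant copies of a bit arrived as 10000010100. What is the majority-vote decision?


Ones: 3 out of 11
Threshold: 6

0 (3/11 voted 1)


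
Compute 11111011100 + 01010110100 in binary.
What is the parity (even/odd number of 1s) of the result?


11111011100 = 2012
01010110100 = 692
Sum = 2704 = 101010010000
1s count = 4

even parity (4 ones in 101010010000)


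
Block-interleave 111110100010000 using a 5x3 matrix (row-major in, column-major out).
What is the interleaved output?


Matrix:
  111
  110
  100
  010
  000
Read columns: 111001101010000

111001101010000


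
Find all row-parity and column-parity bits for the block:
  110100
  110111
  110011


Row parities: 110
Column parities: 110000

Row P: 110, Col P: 110000, Corner: 0


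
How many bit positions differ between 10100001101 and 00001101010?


XOR: 10101100111
Count of 1s: 7

7


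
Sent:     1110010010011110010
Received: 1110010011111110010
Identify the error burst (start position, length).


XOR: 0000000001100000000

Burst at position 9, length 2


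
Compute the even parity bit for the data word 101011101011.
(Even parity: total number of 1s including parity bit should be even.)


Number of 1s in data: 8
Parity bit: 0

0


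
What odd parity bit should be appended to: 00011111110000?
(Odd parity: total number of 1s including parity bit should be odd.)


Number of 1s in data: 7
Parity bit: 0

0


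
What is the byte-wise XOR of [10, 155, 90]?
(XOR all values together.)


XOR chain: 10 ^ 155 ^ 90 = 203

203


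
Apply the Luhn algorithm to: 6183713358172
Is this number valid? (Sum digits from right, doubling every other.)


Luhn sum = 60
60 mod 10 = 0

Valid (Luhn sum mod 10 = 0)


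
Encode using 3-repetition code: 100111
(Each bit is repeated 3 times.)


Each bit -> 3 copies

111000000111111111


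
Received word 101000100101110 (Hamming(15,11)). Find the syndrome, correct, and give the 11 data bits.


Syndrome = 0: no error detected

Data: 10010101110 (no errors)


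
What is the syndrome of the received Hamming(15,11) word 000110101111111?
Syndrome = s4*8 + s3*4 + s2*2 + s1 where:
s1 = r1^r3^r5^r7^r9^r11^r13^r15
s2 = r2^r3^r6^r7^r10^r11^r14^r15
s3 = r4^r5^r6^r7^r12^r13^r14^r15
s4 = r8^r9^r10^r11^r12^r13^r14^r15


s1=0, s2=1, s3=1, s4=1

Syndrome = 14 (error at position 14)


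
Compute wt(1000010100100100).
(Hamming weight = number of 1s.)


Counting 1s in 1000010100100100

5


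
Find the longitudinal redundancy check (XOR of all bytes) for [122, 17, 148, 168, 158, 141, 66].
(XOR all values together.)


XOR chain: 122 ^ 17 ^ 148 ^ 168 ^ 158 ^ 141 ^ 66 = 6

6


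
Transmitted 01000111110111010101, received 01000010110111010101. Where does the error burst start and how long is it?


XOR: 00000101000000000000

Burst at position 5, length 3


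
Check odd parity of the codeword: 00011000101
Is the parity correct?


Number of 1s: 4

No, parity error (4 ones)


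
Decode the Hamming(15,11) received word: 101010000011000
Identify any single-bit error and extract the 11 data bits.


Syndrome = 0: no error detected

Data: 11000011000 (no errors)


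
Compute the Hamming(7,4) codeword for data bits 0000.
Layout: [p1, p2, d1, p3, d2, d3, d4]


Parity bits: p1=0, p2=0, p3=0

0000000


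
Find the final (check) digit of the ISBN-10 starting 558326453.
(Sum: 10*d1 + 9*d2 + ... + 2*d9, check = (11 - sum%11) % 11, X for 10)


Weighted sum: 259
259 mod 11 = 6

Check digit: 5


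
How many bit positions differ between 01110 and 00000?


XOR: 01110
Count of 1s: 3

3


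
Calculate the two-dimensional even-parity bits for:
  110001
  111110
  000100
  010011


Row parities: 1111
Column parities: 011000

Row P: 1111, Col P: 011000, Corner: 0


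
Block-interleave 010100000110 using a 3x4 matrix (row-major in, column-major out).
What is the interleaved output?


Matrix:
  0101
  0000
  0110
Read columns: 000101001100

000101001100


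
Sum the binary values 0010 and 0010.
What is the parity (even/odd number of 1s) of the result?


0010 = 2
0010 = 2
Sum = 4 = 100
1s count = 1

odd parity (1 ones in 100)


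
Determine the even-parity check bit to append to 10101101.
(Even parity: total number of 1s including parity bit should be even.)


Number of 1s in data: 5
Parity bit: 1

1


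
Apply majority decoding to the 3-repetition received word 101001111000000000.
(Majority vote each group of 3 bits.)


Groups: 101, 001, 111, 000, 000, 000
Majority votes: 101000

101000


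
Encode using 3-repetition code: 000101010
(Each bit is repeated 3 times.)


Each bit -> 3 copies

000000000111000111000111000


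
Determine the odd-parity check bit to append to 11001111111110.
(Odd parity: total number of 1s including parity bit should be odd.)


Number of 1s in data: 11
Parity bit: 0

0


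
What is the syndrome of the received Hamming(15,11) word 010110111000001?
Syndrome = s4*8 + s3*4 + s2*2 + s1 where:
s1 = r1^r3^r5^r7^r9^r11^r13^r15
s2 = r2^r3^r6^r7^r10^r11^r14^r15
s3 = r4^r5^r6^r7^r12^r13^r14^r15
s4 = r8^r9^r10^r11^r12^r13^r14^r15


s1=0, s2=1, s3=0, s4=1

Syndrome = 10 (error at position 10)


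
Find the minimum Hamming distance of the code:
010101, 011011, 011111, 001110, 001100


Comparing all pairs, minimum distance: 1
Can detect 0 errors, correct 0 errors

1


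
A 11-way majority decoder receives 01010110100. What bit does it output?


Ones: 5 out of 11
Threshold: 6

0 (5/11 voted 1)


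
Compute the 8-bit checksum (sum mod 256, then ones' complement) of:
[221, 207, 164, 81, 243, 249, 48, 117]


Sum = 1330 mod 256 = 50
Complement = 205

205


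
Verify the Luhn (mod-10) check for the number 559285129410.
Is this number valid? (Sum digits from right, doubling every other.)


Luhn sum = 48
48 mod 10 = 8

Invalid (Luhn sum mod 10 = 8)


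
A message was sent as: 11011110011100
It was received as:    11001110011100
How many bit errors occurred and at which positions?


XOR: 00010000000000

1 error(s) at position(s): 3


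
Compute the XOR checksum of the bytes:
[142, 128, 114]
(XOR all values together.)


XOR chain: 142 ^ 128 ^ 114 = 124

124


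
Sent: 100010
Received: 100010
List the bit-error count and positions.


XOR: 000000

0 errors (received matches sent)


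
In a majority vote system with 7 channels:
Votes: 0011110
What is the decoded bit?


Ones: 4 out of 7
Threshold: 4

1 (4/7 voted 1)


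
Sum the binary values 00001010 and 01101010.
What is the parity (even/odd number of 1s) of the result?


00001010 = 10
01101010 = 106
Sum = 116 = 1110100
1s count = 4

even parity (4 ones in 1110100)


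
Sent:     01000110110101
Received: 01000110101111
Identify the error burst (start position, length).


XOR: 00000000011010

Burst at position 9, length 4


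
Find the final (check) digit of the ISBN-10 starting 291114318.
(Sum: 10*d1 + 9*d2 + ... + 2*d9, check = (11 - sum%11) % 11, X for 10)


Weighted sum: 173
173 mod 11 = 8

Check digit: 3


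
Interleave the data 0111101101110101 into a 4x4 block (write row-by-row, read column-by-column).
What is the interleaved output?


Matrix:
  0111
  1011
  0111
  0101
Read columns: 0100101111101111

0100101111101111


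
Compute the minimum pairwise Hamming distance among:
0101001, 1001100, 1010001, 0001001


Comparing all pairs, minimum distance: 1
Can detect 0 errors, correct 0 errors

1


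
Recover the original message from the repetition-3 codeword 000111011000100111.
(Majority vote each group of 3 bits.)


Groups: 000, 111, 011, 000, 100, 111
Majority votes: 011001

011001


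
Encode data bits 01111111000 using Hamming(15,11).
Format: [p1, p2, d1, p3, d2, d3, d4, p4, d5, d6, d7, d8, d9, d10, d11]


Parity bits: p1=0, p2=0, p3=0, p4=0

000011101111000


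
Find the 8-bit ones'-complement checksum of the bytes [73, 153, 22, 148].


Sum = 396 mod 256 = 140
Complement = 115

115


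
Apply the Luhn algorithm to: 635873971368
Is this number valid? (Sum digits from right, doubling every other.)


Luhn sum = 55
55 mod 10 = 5

Invalid (Luhn sum mod 10 = 5)


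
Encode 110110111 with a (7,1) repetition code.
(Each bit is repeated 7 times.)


Each bit -> 7 copies

111111111111110000000111111111111110000000111111111111111111111


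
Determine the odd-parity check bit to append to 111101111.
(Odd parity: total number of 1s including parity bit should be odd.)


Number of 1s in data: 8
Parity bit: 1

1


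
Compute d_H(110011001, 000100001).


XOR: 110111000
Count of 1s: 5

5


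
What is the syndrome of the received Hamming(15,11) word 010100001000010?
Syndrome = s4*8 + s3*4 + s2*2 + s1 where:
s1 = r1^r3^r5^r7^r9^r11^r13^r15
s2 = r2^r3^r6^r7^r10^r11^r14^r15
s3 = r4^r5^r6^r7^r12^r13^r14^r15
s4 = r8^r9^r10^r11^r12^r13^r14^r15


s1=1, s2=0, s3=0, s4=0

Syndrome = 1 (error at position 1)


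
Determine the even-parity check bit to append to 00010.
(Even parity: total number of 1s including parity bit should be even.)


Number of 1s in data: 1
Parity bit: 1

1


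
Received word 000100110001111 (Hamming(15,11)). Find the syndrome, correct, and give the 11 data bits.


Syndrome = 11: error at position 11

Data: 00010011111 (corrected bit 11)


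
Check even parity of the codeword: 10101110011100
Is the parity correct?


Number of 1s: 8

Yes, parity is correct (8 ones)


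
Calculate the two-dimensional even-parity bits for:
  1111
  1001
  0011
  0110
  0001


Row parities: 00001
Column parities: 0010

Row P: 00001, Col P: 0010, Corner: 1


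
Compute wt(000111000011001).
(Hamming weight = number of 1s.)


Counting 1s in 000111000011001

6


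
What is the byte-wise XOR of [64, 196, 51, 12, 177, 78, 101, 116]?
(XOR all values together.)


XOR chain: 64 ^ 196 ^ 51 ^ 12 ^ 177 ^ 78 ^ 101 ^ 116 = 85

85


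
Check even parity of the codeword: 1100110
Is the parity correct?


Number of 1s: 4

Yes, parity is correct (4 ones)


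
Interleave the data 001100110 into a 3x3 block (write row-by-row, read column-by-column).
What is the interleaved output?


Matrix:
  001
  100
  110
Read columns: 011001100

011001100


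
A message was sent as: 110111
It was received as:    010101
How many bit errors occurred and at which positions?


XOR: 100010

2 error(s) at position(s): 0, 4


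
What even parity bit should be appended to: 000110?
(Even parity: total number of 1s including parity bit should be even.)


Number of 1s in data: 2
Parity bit: 0

0


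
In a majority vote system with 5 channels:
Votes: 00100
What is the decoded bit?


Ones: 1 out of 5
Threshold: 3

0 (1/5 voted 1)


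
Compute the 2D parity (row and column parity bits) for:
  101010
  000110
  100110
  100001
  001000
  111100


Row parities: 101010
Column parities: 011111

Row P: 101010, Col P: 011111, Corner: 1
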